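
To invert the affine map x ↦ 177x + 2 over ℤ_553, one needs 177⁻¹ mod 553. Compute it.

Apply the Euclidean algorithm to 553 and 177:
553 = 3×177 + 22
177 = 8×22 + 1
22 = 22×1 + 0
The gcd is 1. Working backward:
1 = 177 − 8·22
1 = −8·553 + 25·177
So 177·25 ≡ 1 (mod 553).

25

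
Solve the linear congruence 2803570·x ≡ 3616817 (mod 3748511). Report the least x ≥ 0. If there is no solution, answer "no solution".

1718889

First find gcd(2803570, 3748511):
3748511 = 1*2803570 + 944941
2803570 = 2*944941 + 913688
944941 = 1*913688 + 31253
913688 = 29*31253 + 7351
31253 = 4*7351 + 1849
7351 = 3*1849 + 1804
1849 = 1*1804 + 45
1804 = 40*45 + 4
45 = 11*4 + 1
4 = 4*1 + 0
gcd = 1, so a unique solution mod 3748511 exists.
Back-substitute for the Bézout coefficients:
1 = 45 − 11·4
1 = −11·1804 + 441·45
1 = 441·1849 − 452·1804
1 = −452·7351 + 1797·1849
1 = 1797·31253 − 7640·7351
1 = −7640·913688 + 223357·31253
1 = 223357·944941 − 230997·913688
1 = −230997·2803570 + 685351·944941
1 = 685351·3748511 − 916348·2803570
So 2803570·(-916348) ≡ 1 (mod 3748511), giving 2803570⁻¹ ≡ 2832163.
x ≡ 2803570⁻¹·3616817 ≡ 2832163·3616817 ≡ 1718889 (mod 3748511).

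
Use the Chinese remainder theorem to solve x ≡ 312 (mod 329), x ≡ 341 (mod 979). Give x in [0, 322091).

124674

Write x = 312 + 329·k. Then 329·k ≡ 341 − 312 ≡ 29 (mod 979).
Need 329⁻¹ mod 979. Extended Euclid on (979, 329):
979 = 2*329 + 321
329 = 1*321 + 8
321 = 40*8 + 1
8 = 8*1 + 0
Back-substitute:
1 = 321 − 40·8
1 = −40·329 + 41·321
1 = 41·979 − 122·329
329⁻¹ ≡ 857 (mod 979), so k ≡ 857·29 ≡ 378 (mod 979).
x = 312 + 329·378 = 124674.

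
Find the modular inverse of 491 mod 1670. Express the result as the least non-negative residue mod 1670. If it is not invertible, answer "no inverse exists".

551

Extended Euclidean algorithm:
1670 = 3*491 + 197
491 = 2*197 + 97
197 = 2*97 + 3
97 = 32*3 + 1
3 = 3*1 + 0
Since gcd(491, 1670) = 1, back-substitute to write 1 as a combination:
1 = 97 − 32·3
1 = −32·197 + 65·97
1 = 65·491 − 162·197
1 = −162·1670 + 551·491
So 491·551 ≡ 1 (mod 1670).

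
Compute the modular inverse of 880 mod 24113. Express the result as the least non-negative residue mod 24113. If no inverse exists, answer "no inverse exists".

gcd(24113, 880) by repeated division:
24113 = 27×880 + 353
880 = 2×353 + 174
353 = 2×174 + 5
174 = 34×5 + 4
5 = 1×4 + 1
4 = 4×1 + 0
Since gcd(880, 24113) = 1, back-substitute to write 1 as a combination:
1 = 5 − 4
1 = −174 + 35·5
1 = 35·353 − 71·174
1 = −71·880 + 177·353
1 = 177·24113 − 4850·880
Thus 880·(-4850) ≡ 1 (mod 24113); reducing, -4850 mod 24113 = 19263.

19263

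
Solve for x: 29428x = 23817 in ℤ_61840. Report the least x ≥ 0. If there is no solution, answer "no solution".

no solution

gcd(29428, 61840):
61840 = 2*29428 + 2984
29428 = 9*2984 + 2572
2984 = 1*2572 + 412
2572 = 6*412 + 100
412 = 4*100 + 12
100 = 8*12 + 4
12 = 3*4 + 0
gcd = 4, but 4 ∤ 23817, so the congruence has no solution.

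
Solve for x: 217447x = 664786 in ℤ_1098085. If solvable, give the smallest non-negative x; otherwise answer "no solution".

First find gcd(217447, 1098085):
1098085 = 5*217447 + 10850
217447 = 20*10850 + 447
10850 = 24*447 + 122
447 = 3*122 + 81
122 = 1*81 + 41
81 = 1*41 + 40
41 = 1*40 + 1
40 = 40*1 + 0
gcd = 1, so a unique solution mod 1098085 exists.
Back-substitute for the Bézout coefficients:
1 = 41 − 40
1 = −81 + 2·41
1 = 2·122 − 3·81
1 = −3·447 + 11·122
1 = 11·10850 − 267·447
1 = −267·217447 + 5351·10850
1 = 5351·1098085 − 27022·217447
So 217447·(-27022) ≡ 1 (mod 1098085), giving 217447⁻¹ ≡ 1071063.
x ≡ 217447⁻¹·664786 ≡ 1071063·664786 ≡ 823308 (mod 1098085).

823308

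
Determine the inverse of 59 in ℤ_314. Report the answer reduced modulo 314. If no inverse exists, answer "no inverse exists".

gcd(314, 59) by repeated division:
314 = 5·59 + 19
59 = 3·19 + 2
19 = 9·2 + 1
2 = 2·1 + 0
gcd = 1, so the inverse exists. Back-substitute:
1 = 19 − 9·2
1 = −9·59 + 28·19
1 = 28·314 − 149·59
So 59·(-149) ≡ 1 (mod 314), and -149 ≡ 165 (mod 314).

165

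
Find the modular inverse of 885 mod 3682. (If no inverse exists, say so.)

gcd(3682, 885) by repeated division:
3682 = 4*885 + 142
885 = 6*142 + 33
142 = 4*33 + 10
33 = 3*10 + 3
10 = 3*3 + 1
3 = 3*1 + 0
Since gcd(885, 3682) = 1, back-substitute to write 1 as a combination:
1 = 10 − 3·3
1 = −3·33 + 10·10
1 = 10·142 − 43·33
1 = −43·885 + 268·142
1 = 268·3682 − 1115·885
So 885·(-1115) ≡ 1 (mod 3682), and -1115 ≡ 2567 (mod 3682).

2567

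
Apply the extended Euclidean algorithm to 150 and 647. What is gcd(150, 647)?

Apply Euclid's algorithm to 647 and 150:
647 = 4*150 + 47
150 = 3*47 + 9
47 = 5*9 + 2
9 = 4*2 + 1
2 = 2*1 + 0
gcd(150, 647) = 1.
Working backward:
1 = 9 − 4·2
1 = −4·47 + 21·9
1 = 21·150 − 67·47
1 = −67·647 + 289·150
So 1 = (-67)·647 + (289)·150.

1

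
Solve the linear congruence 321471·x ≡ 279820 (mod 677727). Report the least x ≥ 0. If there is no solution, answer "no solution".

gcd(321471, 677727):
677727 = 2*321471 + 34785
321471 = 9*34785 + 8406
34785 = 4*8406 + 1161
8406 = 7*1161 + 279
1161 = 4*279 + 45
279 = 6*45 + 9
45 = 5*9 + 0
gcd = 9, but 9 ∤ 279820, so the congruence has no solution.

no solution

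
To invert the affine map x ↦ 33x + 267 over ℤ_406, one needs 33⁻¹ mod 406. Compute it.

283

Apply the Euclidean algorithm to 406 and 33:
406 = 12*33 + 10
33 = 3*10 + 3
10 = 3*3 + 1
3 = 3*1 + 0
The gcd is 1. Working backward:
1 = 10 − 3·3
1 = −3·33 + 10·10
1 = 10·406 − 123·33
So 33·(-123) ≡ 1 (mod 406), and -123 ≡ 283 (mod 406).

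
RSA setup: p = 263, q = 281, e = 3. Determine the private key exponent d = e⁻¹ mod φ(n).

48907

φ(n) = (p−1)(q−1) = 262·280 = 73360.
Need d with 3·d ≡ 1 (mod 73360). Apply the extended Euclidean algorithm:
73360 = 24453*3 + 1
3 = 3*1 + 0
Back-substitute:
1 = 73360 − 24453·3
So 3·(-24453) ≡ 1 (mod 73360), hence d ≡ -24453 ≡ 48907 (mod 73360).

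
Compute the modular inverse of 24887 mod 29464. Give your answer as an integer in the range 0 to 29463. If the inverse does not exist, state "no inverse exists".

21031

Apply the Euclidean algorithm to 29464 and 24887:
29464 = 1*24887 + 4577
24887 = 5*4577 + 2002
4577 = 2*2002 + 573
2002 = 3*573 + 283
573 = 2*283 + 7
283 = 40*7 + 3
7 = 2*3 + 1
3 = 3*1 + 0
gcd = 1, so the inverse exists. Back-substitute:
1 = 7 − 2·3
1 = −2·283 + 81·7
1 = 81·573 − 164·283
1 = −164·2002 + 573·573
1 = 573·4577 − 1310·2002
1 = −1310·24887 + 7123·4577
1 = 7123·29464 − 8433·24887
So 24887·(-8433) ≡ 1 (mod 29464), and -8433 ≡ 21031 (mod 29464).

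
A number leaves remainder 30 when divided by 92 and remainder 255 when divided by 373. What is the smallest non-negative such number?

Write x = 30 + 92·k. Then 92·k ≡ 255 − 30 ≡ 225 (mod 373).
Need 92⁻¹ mod 373. Extended Euclid on (373, 92):
373 = 4*92 + 5
92 = 18*5 + 2
5 = 2*2 + 1
2 = 2*1 + 0
Back-substitute:
1 = 5 − 2·2
1 = −2·92 + 37·5
1 = 37·373 − 150·92
92⁻¹ ≡ 223 (mod 373), so k ≡ 223·225 ≡ 193 (mod 373).
x = 30 + 92·193 = 17786.

17786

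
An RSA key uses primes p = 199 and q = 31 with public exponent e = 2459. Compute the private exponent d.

959

φ(n) = (p−1)(q−1) = 198·30 = 5940.
Need d with 2459·d ≡ 1 (mod 5940). Apply the extended Euclidean algorithm:
5940 = 2·2459 + 1022
2459 = 2·1022 + 415
1022 = 2·415 + 192
415 = 2·192 + 31
192 = 6·31 + 6
31 = 5·6 + 1
6 = 6·1 + 0
Back-substitute:
1 = 31 − 5·6
1 = −5·192 + 31·31
1 = 31·415 − 67·192
1 = −67·1022 + 165·415
1 = 165·2459 − 397·1022
1 = −397·5940 + 959·2459
So 2459·959 ≡ 1 (mod 5940), hence d = 959.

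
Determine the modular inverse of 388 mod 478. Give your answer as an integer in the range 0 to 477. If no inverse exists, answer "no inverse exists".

Compute gcd(388, 478):
478 = 1·388 + 90
388 = 4·90 + 28
90 = 3·28 + 6
28 = 4·6 + 4
6 = 1·4 + 2
4 = 2·2 + 0
gcd(388, 478) = 2 ≠ 1, so 388 has no multiplicative inverse modulo 478.

no inverse exists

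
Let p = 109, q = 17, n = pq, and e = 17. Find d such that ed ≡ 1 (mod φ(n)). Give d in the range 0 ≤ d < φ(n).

φ(n) = (p−1)(q−1) = 108·16 = 1728.
Need d with 17·d ≡ 1 (mod 1728). Apply the extended Euclidean algorithm:
1728 = 101×17 + 11
17 = 1×11 + 6
11 = 1×6 + 5
6 = 1×5 + 1
5 = 5×1 + 0
Back-substitute:
1 = 6 − 5
1 = −11 + 2·6
1 = 2·17 − 3·11
1 = −3·1728 + 305·17
So 17·305 ≡ 1 (mod 1728), hence d = 305.

305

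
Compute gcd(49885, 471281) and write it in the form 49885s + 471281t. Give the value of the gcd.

Repeated division:
471281 = 9*49885 + 22316
49885 = 2*22316 + 5253
22316 = 4*5253 + 1304
5253 = 4*1304 + 37
1304 = 35*37 + 9
37 = 4*9 + 1
9 = 9*1 + 0
gcd(49885, 471281) = 1.
Working backward:
1 = 37 − 4·9
1 = −4·1304 + 141·37
1 = 141·5253 − 568·1304
1 = −568·22316 + 2413·5253
1 = 2413·49885 − 5394·22316
1 = −5394·471281 + 50959·49885
So 1 = (-5394)·471281 + (50959)·49885.

1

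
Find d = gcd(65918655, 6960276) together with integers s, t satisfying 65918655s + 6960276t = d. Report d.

9

Repeated division:
65918655 = 9·6960276 + 3276171
6960276 = 2·3276171 + 407934
3276171 = 8·407934 + 12699
407934 = 32·12699 + 1566
12699 = 8·1566 + 171
1566 = 9·171 + 27
171 = 6·27 + 9
27 = 3·9 + 0
gcd(65918655, 6960276) = 9.
Express as a combination:
9 = 171 − 6·27
9 = −6·1566 + 55·171
9 = 55·12699 − 446·1566
9 = −446·407934 + 14327·12699
9 = 14327·3276171 − 115062·407934
9 = −115062·6960276 + 244451·3276171
9 = 244451·65918655 − 2315121·6960276
So 9 = (244451)·65918655 + (-2315121)·6960276.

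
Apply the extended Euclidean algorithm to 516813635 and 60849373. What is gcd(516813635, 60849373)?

13

Repeated division:
516813635 = 8×60849373 + 30018651
60849373 = 2×30018651 + 812071
30018651 = 36×812071 + 784095
812071 = 1×784095 + 27976
784095 = 28×27976 + 767
27976 = 36×767 + 364
767 = 2×364 + 39
364 = 9×39 + 13
39 = 3×13 + 0
gcd(516813635, 60849373) = 13.
Back-substituting:
13 = 364 − 9·39
13 = −9·767 + 19·364
13 = 19·27976 − 693·767
13 = −693·784095 + 19423·27976
13 = 19423·812071 − 20116·784095
13 = −20116·30018651 + 743599·812071
13 = 743599·60849373 − 1507314·30018651
13 = −1507314·516813635 + 12802111·60849373
So 13 = (-1507314)·516813635 + (12802111)·60849373.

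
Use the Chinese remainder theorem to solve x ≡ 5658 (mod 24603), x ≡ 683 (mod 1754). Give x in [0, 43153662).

28618947

Write x = 5658 + 24603·k. Then 24603·k ≡ 683 − 5658 ≡ 287 (mod 1754).
Need 24603⁻¹ mod 1754. Extended Euclid on (1754, 47):
1754 = 37×47 + 15
47 = 3×15 + 2
15 = 7×2 + 1
2 = 2×1 + 0
Back-substitute:
1 = 15 − 7·2
1 = −7·47 + 22·15
1 = 22·1754 − 821·47
24603⁻¹ ≡ 933 (mod 1754), so k ≡ 933·287 ≡ 1163 (mod 1754).
x = 5658 + 24603·1163 = 28618947.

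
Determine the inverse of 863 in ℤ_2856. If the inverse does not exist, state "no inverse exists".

Apply the Euclidean algorithm to 2856 and 863:
2856 = 3*863 + 267
863 = 3*267 + 62
267 = 4*62 + 19
62 = 3*19 + 5
19 = 3*5 + 4
5 = 1*4 + 1
4 = 4*1 + 0
gcd = 1, so the inverse exists. Back-substitute:
1 = 5 − 4
1 = −19 + 4·5
1 = 4·62 − 13·19
1 = −13·267 + 56·62
1 = 56·863 − 181·267
1 = −181·2856 + 599·863
So 863·599 ≡ 1 (mod 2856).

599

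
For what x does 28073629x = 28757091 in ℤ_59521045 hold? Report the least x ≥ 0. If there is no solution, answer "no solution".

First find gcd(28073629, 59521045):
59521045 = 2×28073629 + 3373787
28073629 = 8×3373787 + 1083333
3373787 = 3×1083333 + 123788
1083333 = 8×123788 + 93029
123788 = 1×93029 + 30759
93029 = 3×30759 + 752
30759 = 40×752 + 679
752 = 1×679 + 73
679 = 9×73 + 22
73 = 3×22 + 7
22 = 3×7 + 1
7 = 7×1 + 0
gcd = 1, so a unique solution mod 59521045 exists.
Back-substitute for the Bézout coefficients:
1 = 22 − 3·7
1 = −3·73 + 10·22
1 = 10·679 − 93·73
1 = −93·752 + 103·679
1 = 103·30759 − 4213·752
1 = −4213·93029 + 12742·30759
1 = 12742·123788 − 16955·93029
1 = −16955·1083333 + 148382·123788
1 = 148382·3373787 − 462101·1083333
1 = −462101·28073629 + 3845190·3373787
1 = 3845190·59521045 − 8152481·28073629
So 28073629·(-8152481) ≡ 1 (mod 59521045), giving 28073629⁻¹ ≡ 51368564.
x ≡ 28073629⁻¹·28757091 ≡ 51368564·28757091 ≡ 32616364 (mod 59521045).

32616364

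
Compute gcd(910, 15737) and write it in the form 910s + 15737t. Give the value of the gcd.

Apply Euclid's algorithm to 15737 and 910:
15737 = 17·910 + 267
910 = 3·267 + 109
267 = 2·109 + 49
109 = 2·49 + 11
49 = 4·11 + 5
11 = 2·5 + 1
5 = 5·1 + 0
gcd(910, 15737) = 1.
Working backward:
1 = 11 − 2·5
1 = −2·49 + 9·11
1 = 9·109 − 20·49
1 = −20·267 + 49·109
1 = 49·910 − 167·267
1 = −167·15737 + 2888·910
So 1 = (-167)·15737 + (2888)·910.

1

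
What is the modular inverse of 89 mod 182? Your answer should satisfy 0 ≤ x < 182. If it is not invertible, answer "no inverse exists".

Run Euclid on (182, 89):
182 = 2*89 + 4
89 = 22*4 + 1
4 = 4*1 + 0
Since gcd(89, 182) = 1, back-substitute to write 1 as a combination:
1 = 89 − 22·4
1 = −22·182 + 45·89
So 89·45 ≡ 1 (mod 182).

45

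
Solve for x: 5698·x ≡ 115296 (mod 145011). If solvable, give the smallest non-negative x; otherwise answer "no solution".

First find gcd(5698, 145011):
145011 = 25·5698 + 2561
5698 = 2·2561 + 576
2561 = 4·576 + 257
576 = 2·257 + 62
257 = 4·62 + 9
62 = 6·9 + 8
9 = 1·8 + 1
8 = 8·1 + 0
gcd = 1, so a unique solution mod 145011 exists.
Back-substitute for the Bézout coefficients:
1 = 9 − 8
1 = −62 + 7·9
1 = 7·257 − 29·62
1 = −29·576 + 65·257
1 = 65·2561 − 289·576
1 = −289·5698 + 643·2561
1 = 643·145011 − 16364·5698
So 5698·(-16364) ≡ 1 (mod 145011), giving 5698⁻¹ ≡ 128647.
x ≡ 5698⁻¹·115296 ≡ 128647·115296 ≡ 34377 (mod 145011).

34377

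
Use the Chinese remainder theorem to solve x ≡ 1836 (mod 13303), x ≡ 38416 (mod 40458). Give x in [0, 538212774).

292428382

Write x = 1836 + 13303·k. Then 13303·k ≡ 38416 − 1836 ≡ 36580 (mod 40458).
Need 13303⁻¹ mod 40458. Extended Euclid on (40458, 13303):
40458 = 3×13303 + 549
13303 = 24×549 + 127
549 = 4×127 + 41
127 = 3×41 + 4
41 = 10×4 + 1
4 = 4×1 + 0
Back-substitute:
1 = 41 − 10·4
1 = −10·127 + 31·41
1 = 31·549 − 134·127
1 = −134·13303 + 3247·549
1 = 3247·40458 − 9875·13303
13303⁻¹ ≡ 30583 (mod 40458), so k ≡ 30583·36580 ≡ 21982 (mod 40458).
x = 1836 + 13303·21982 = 292428382.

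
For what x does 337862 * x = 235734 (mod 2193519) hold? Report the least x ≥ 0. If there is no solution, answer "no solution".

First find gcd(337862, 2193519):
2193519 = 6·337862 + 166347
337862 = 2·166347 + 5168
166347 = 32·5168 + 971
5168 = 5·971 + 313
971 = 3·313 + 32
313 = 9·32 + 25
32 = 1·25 + 7
25 = 3·7 + 4
7 = 1·4 + 3
4 = 1·3 + 1
3 = 3·1 + 0
gcd = 1, so a unique solution mod 2193519 exists.
Back-substitute for the Bézout coefficients:
1 = 4 − 3
1 = −7 + 2·4
1 = 2·25 − 7·7
1 = −7·32 + 9·25
1 = 9·313 − 88·32
1 = −88·971 + 273·313
1 = 273·5168 − 1453·971
1 = −1453·166347 + 46769·5168
1 = 46769·337862 − 94991·166347
1 = −94991·2193519 + 616715·337862
So 337862·(616715) ≡ 1 (mod 2193519), giving 337862⁻¹ ≡ 616715.
x ≡ 337862⁻¹·235734 ≡ 616715·235734 ≡ 835047 (mod 2193519).

835047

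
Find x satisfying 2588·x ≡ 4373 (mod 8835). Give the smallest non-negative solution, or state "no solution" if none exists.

First find gcd(2588, 8835):
8835 = 3×2588 + 1071
2588 = 2×1071 + 446
1071 = 2×446 + 179
446 = 2×179 + 88
179 = 2×88 + 3
88 = 29×3 + 1
3 = 3×1 + 0
gcd = 1, so a unique solution mod 8835 exists.
Back-substitute for the Bézout coefficients:
1 = 88 − 29·3
1 = −29·179 + 59·88
1 = 59·446 − 147·179
1 = −147·1071 + 353·446
1 = 353·2588 − 853·1071
1 = −853·8835 + 2912·2588
So 2588·(2912) ≡ 1 (mod 8835), giving 2588⁻¹ ≡ 2912.
x ≡ 2588⁻¹·4373 ≡ 2912·4373 ≡ 2941 (mod 8835).

2941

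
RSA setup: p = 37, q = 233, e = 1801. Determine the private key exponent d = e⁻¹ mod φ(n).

793

φ(n) = (p−1)(q−1) = 36·232 = 8352.
Need d with 1801·d ≡ 1 (mod 8352). Apply the extended Euclidean algorithm:
8352 = 4·1801 + 1148
1801 = 1·1148 + 653
1148 = 1·653 + 495
653 = 1·495 + 158
495 = 3·158 + 21
158 = 7·21 + 11
21 = 1·11 + 10
11 = 1·10 + 1
10 = 10·1 + 0
Back-substitute:
1 = 11 − 10
1 = −21 + 2·11
1 = 2·158 − 15·21
1 = −15·495 + 47·158
1 = 47·653 − 62·495
1 = −62·1148 + 109·653
1 = 109·1801 − 171·1148
1 = −171·8352 + 793·1801
So 1801·793 ≡ 1 (mod 8352), hence d = 793.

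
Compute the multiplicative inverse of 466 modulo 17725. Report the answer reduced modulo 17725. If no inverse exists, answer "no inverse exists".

Run Euclid on (17725, 466):
17725 = 38×466 + 17
466 = 27×17 + 7
17 = 2×7 + 3
7 = 2×3 + 1
3 = 3×1 + 0
Since gcd(466, 17725) = 1, back-substitute to write 1 as a combination:
1 = 7 − 2·3
1 = −2·17 + 5·7
1 = 5·466 − 137·17
1 = −137·17725 + 5211·466
So 466·5211 ≡ 1 (mod 17725).

5211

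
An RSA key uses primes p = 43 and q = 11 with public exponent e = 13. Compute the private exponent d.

97

φ(n) = (p−1)(q−1) = 42·10 = 420.
Need d with 13·d ≡ 1 (mod 420). Apply the extended Euclidean algorithm:
420 = 32·13 + 4
13 = 3·4 + 1
4 = 4·1 + 0
Back-substitute:
1 = 13 − 3·4
1 = −3·420 + 97·13
So 13·97 ≡ 1 (mod 420), hence d = 97.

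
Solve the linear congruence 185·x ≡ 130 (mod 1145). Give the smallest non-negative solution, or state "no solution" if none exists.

First find gcd(185, 1145):
1145 = 6*185 + 35
185 = 5*35 + 10
35 = 3*10 + 5
10 = 2*5 + 0
gcd = 5 and 5 | 130, so solutions exist. Divide through by 5: 37x ≡ 26 (mod 229).
Now find 37⁻¹ mod 229:
229 = 6·37 + 7
37 = 5·7 + 2
7 = 3·2 + 1
2 = 2·1 + 0
Back-substitute:
1 = 7 − 3·2
1 = −3·37 + 16·7
1 = 16·229 − 99·37
So 37·(-99) ≡ 1 (mod 229), i.e. 37⁻¹ ≡ 130.
Then x ≡ 130·26 ≡ 174 (mod 229); the smallest non-negative solution is x = 174.

174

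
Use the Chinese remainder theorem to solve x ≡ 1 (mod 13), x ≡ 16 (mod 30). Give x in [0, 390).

Write x = 1 + 13·k. Then 13·k ≡ 16 − 1 ≡ 15 (mod 30).
Need 13⁻¹ mod 30. Extended Euclid on (30, 13):
30 = 2*13 + 4
13 = 3*4 + 1
4 = 4*1 + 0
Back-substitute:
1 = 13 − 3·4
1 = −3·30 + 7·13
13⁻¹ ≡ 7 (mod 30), so k ≡ 7·15 ≡ 15 (mod 30).
x = 1 + 13·15 = 196.

196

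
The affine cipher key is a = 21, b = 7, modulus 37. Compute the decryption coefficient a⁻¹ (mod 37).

30

Run Euclid on (37, 21):
37 = 1*21 + 16
21 = 1*16 + 5
16 = 3*5 + 1
5 = 5*1 + 0
Since gcd(21, 37) = 1, back-substitute to write 1 as a combination:
1 = 16 − 3·5
1 = −3·21 + 4·16
1 = 4·37 − 7·21
Hence 21⁻¹ ≡ -7 ≡ 30 (mod 37).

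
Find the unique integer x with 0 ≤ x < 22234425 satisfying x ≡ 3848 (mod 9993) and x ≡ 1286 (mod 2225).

8158136

Write x = 3848 + 9993·k. Then 9993·k ≡ 1286 − 3848 ≡ 1888 (mod 2225).
Need 9993⁻¹ mod 2225. Extended Euclid on (2225, 1093):
2225 = 2*1093 + 39
1093 = 28*39 + 1
39 = 39*1 + 0
Back-substitute:
1 = 1093 − 28·39
1 = −28·2225 + 57·1093
9993⁻¹ ≡ 57 (mod 2225), so k ≡ 57·1888 ≡ 816 (mod 2225).
x = 3848 + 9993·816 = 8158136.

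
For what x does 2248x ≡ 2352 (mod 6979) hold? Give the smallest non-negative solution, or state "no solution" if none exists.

First find gcd(2248, 6979):
6979 = 3*2248 + 235
2248 = 9*235 + 133
235 = 1*133 + 102
133 = 1*102 + 31
102 = 3*31 + 9
31 = 3*9 + 4
9 = 2*4 + 1
4 = 4*1 + 0
gcd = 1, so a unique solution mod 6979 exists.
Back-substitute for the Bézout coefficients:
1 = 9 − 2·4
1 = −2·31 + 7·9
1 = 7·102 − 23·31
1 = −23·133 + 30·102
1 = 30·235 − 53·133
1 = −53·2248 + 507·235
1 = 507·6979 − 1574·2248
So 2248·(-1574) ≡ 1 (mod 6979), giving 2248⁻¹ ≡ 5405.
x ≡ 2248⁻¹·2352 ≡ 5405·2352 ≡ 3801 (mod 6979).

3801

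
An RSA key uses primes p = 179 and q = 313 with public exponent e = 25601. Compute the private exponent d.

φ(n) = (p−1)(q−1) = 178·312 = 55536.
Need d with 25601·d ≡ 1 (mod 55536). Apply the extended Euclidean algorithm:
55536 = 2*25601 + 4334
25601 = 5*4334 + 3931
4334 = 1*3931 + 403
3931 = 9*403 + 304
403 = 1*304 + 99
304 = 3*99 + 7
99 = 14*7 + 1
7 = 7*1 + 0
Back-substitute:
1 = 99 − 14·7
1 = −14·304 + 43·99
1 = 43·403 − 57·304
1 = −57·3931 + 556·403
1 = 556·4334 − 613·3931
1 = −613·25601 + 3621·4334
1 = 3621·55536 − 7855·25601
So 25601·(-7855) ≡ 1 (mod 55536), hence d ≡ -7855 ≡ 47681 (mod 55536).

47681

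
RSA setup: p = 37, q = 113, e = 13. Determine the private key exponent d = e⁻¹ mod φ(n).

1861

φ(n) = (p−1)(q−1) = 36·112 = 4032.
Need d with 13·d ≡ 1 (mod 4032). Apply the extended Euclidean algorithm:
4032 = 310×13 + 2
13 = 6×2 + 1
2 = 2×1 + 0
Back-substitute:
1 = 13 − 6·2
1 = −6·4032 + 1861·13
So 13·1861 ≡ 1 (mod 4032), hence d = 1861.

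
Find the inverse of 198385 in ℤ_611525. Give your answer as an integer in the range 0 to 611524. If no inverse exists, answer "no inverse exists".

Euclidean algorithm on 611525, 198385:
611525 = 3·198385 + 16370
198385 = 12·16370 + 1945
16370 = 8·1945 + 810
1945 = 2·810 + 325
810 = 2·325 + 160
325 = 2·160 + 5
160 = 32·5 + 0
gcd(198385, 611525) = 5 ≠ 1, so 198385 has no multiplicative inverse modulo 611525.

no inverse exists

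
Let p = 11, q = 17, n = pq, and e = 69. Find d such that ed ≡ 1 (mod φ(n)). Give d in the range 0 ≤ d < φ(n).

109

φ(n) = (p−1)(q−1) = 10·16 = 160.
Need d with 69·d ≡ 1 (mod 160). Apply the extended Euclidean algorithm:
160 = 2×69 + 22
69 = 3×22 + 3
22 = 7×3 + 1
3 = 3×1 + 0
Back-substitute:
1 = 22 − 7·3
1 = −7·69 + 22·22
1 = 22·160 − 51·69
So 69·(-51) ≡ 1 (mod 160), hence d ≡ -51 ≡ 109 (mod 160).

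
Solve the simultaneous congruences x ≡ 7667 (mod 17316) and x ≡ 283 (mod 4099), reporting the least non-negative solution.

25791191

Write x = 7667 + 17316·k. Then 17316·k ≡ 283 − 7667 ≡ 814 (mod 4099).
Need 17316⁻¹ mod 4099. Extended Euclid on (4099, 920):
4099 = 4*920 + 419
920 = 2*419 + 82
419 = 5*82 + 9
82 = 9*9 + 1
9 = 9*1 + 0
Back-substitute:
1 = 82 − 9·9
1 = −9·419 + 46·82
1 = 46·920 − 101·419
1 = −101·4099 + 450·920
17316⁻¹ ≡ 450 (mod 4099), so k ≡ 450·814 ≡ 1489 (mod 4099).
x = 7667 + 17316·1489 = 25791191.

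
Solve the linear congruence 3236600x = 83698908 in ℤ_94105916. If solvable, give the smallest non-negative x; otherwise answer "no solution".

First find gcd(3236600, 94105916):
94105916 = 29×3236600 + 244516
3236600 = 13×244516 + 57892
244516 = 4×57892 + 12948
57892 = 4×12948 + 6100
12948 = 2×6100 + 748
6100 = 8×748 + 116
748 = 6×116 + 52
116 = 2×52 + 12
52 = 4×12 + 4
12 = 3×4 + 0
gcd = 4 and 4 | 83698908, so solutions exist. Divide through by 4: 809150x ≡ 20924727 (mod 23526479).
Now find 809150⁻¹ mod 23526479:
23526479 = 29*809150 + 61129
809150 = 13*61129 + 14473
61129 = 4*14473 + 3237
14473 = 4*3237 + 1525
3237 = 2*1525 + 187
1525 = 8*187 + 29
187 = 6*29 + 13
29 = 2*13 + 3
13 = 4*3 + 1
3 = 3*1 + 0
Back-substitute:
1 = 13 − 4·3
1 = −4·29 + 9·13
1 = 9·187 − 58·29
1 = −58·1525 + 473·187
1 = 473·3237 − 1004·1525
1 = −1004·14473 + 4489·3237
1 = 4489·61129 − 18960·14473
1 = −18960·809150 + 250969·61129
1 = 250969·23526479 − 7297061·809150
So 809150·(-7297061) ≡ 1 (mod 23526479), i.e. 809150⁻¹ ≡ 16229418.
Then x ≡ 16229418·20924727 ≡ 3818721 (mod 23526479); the smallest non-negative solution is x = 3818721.

3818721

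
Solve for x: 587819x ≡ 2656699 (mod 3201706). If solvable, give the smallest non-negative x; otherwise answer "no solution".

819703

First find gcd(587819, 3201706):
3201706 = 5×587819 + 262611
587819 = 2×262611 + 62597
262611 = 4×62597 + 12223
62597 = 5×12223 + 1482
12223 = 8×1482 + 367
1482 = 4×367 + 14
367 = 26×14 + 3
14 = 4×3 + 2
3 = 1×2 + 1
2 = 2×1 + 0
gcd = 1, so a unique solution mod 3201706 exists.
Back-substitute for the Bézout coefficients:
1 = 3 − 2
1 = −14 + 5·3
1 = 5·367 − 131·14
1 = −131·1482 + 529·367
1 = 529·12223 − 4363·1482
1 = −4363·62597 + 22344·12223
1 = 22344·262611 − 93739·62597
1 = −93739·587819 + 209822·262611
1 = 209822·3201706 − 1142849·587819
So 587819·(-1142849) ≡ 1 (mod 3201706), giving 587819⁻¹ ≡ 2058857.
x ≡ 587819⁻¹·2656699 ≡ 2058857·2656699 ≡ 819703 (mod 3201706).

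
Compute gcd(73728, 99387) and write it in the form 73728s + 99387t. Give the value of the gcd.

9

Apply Euclid's algorithm to 99387 and 73728:
99387 = 1×73728 + 25659
73728 = 2×25659 + 22410
25659 = 1×22410 + 3249
22410 = 6×3249 + 2916
3249 = 1×2916 + 333
2916 = 8×333 + 252
333 = 1×252 + 81
252 = 3×81 + 9
81 = 9×9 + 0
gcd(73728, 99387) = 9.
Working backward:
9 = 252 − 3·81
9 = −3·333 + 4·252
9 = 4·2916 − 35·333
9 = −35·3249 + 39·2916
9 = 39·22410 − 269·3249
9 = −269·25659 + 308·22410
9 = 308·73728 − 885·25659
9 = −885·99387 + 1193·73728
So 9 = (-885)·99387 + (1193)·73728.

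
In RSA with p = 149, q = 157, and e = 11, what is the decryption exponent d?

φ(n) = (p−1)(q−1) = 148·156 = 23088.
Need d with 11·d ≡ 1 (mod 23088). Apply the extended Euclidean algorithm:
23088 = 2098·11 + 10
11 = 1·10 + 1
10 = 10·1 + 0
Back-substitute:
1 = 11 − 10
1 = −23088 + 2099·11
So 11·2099 ≡ 1 (mod 23088), hence d = 2099.

2099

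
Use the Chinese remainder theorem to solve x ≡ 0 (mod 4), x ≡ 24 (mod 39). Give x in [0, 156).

24

Write x = 0 + 4·k. Then 4·k ≡ 24 − 0 ≡ 24 (mod 39).
Need 4⁻¹ mod 39. Extended Euclid on (39, 4):
39 = 9*4 + 3
4 = 1*3 + 1
3 = 3*1 + 0
Back-substitute:
1 = 4 − 3
1 = −39 + 10·4
4⁻¹ ≡ 10 (mod 39), so k ≡ 10·24 ≡ 6 (mod 39).
x = 0 + 4·6 = 24.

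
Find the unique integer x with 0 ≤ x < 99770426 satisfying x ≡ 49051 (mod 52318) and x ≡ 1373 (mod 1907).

1252365

Write x = 49051 + 52318·k. Then 52318·k ≡ 1373 − 49051 ≡ 1904 (mod 1907).
Need 52318⁻¹ mod 1907. Extended Euclid on (1907, 829):
1907 = 2·829 + 249
829 = 3·249 + 82
249 = 3·82 + 3
82 = 27·3 + 1
3 = 3·1 + 0
Back-substitute:
1 = 82 − 27·3
1 = −27·249 + 82·82
1 = 82·829 − 273·249
1 = −273·1907 + 628·829
52318⁻¹ ≡ 628 (mod 1907), so k ≡ 628·1904 ≡ 23 (mod 1907).
x = 49051 + 52318·23 = 1252365.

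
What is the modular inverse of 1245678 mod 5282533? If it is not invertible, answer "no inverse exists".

4989565

Apply the Euclidean algorithm to 5282533 and 1245678:
5282533 = 4×1245678 + 299821
1245678 = 4×299821 + 46394
299821 = 6×46394 + 21457
46394 = 2×21457 + 3480
21457 = 6×3480 + 577
3480 = 6×577 + 18
577 = 32×18 + 1
18 = 18×1 + 0
gcd = 1, so the inverse exists. Back-substitute:
1 = 577 − 32·18
1 = −32·3480 + 193·577
1 = 193·21457 − 1190·3480
1 = −1190·46394 + 2573·21457
1 = 2573·299821 − 16628·46394
1 = −16628·1245678 + 69085·299821
1 = 69085·5282533 − 292968·1245678
Thus 1245678·(-292968) ≡ 1 (mod 5282533); reducing, -292968 mod 5282533 = 4989565.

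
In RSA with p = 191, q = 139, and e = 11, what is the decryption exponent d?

φ(n) = (p−1)(q−1) = 190·138 = 26220.
Need d with 11·d ≡ 1 (mod 26220). Apply the extended Euclidean algorithm:
26220 = 2383·11 + 7
11 = 1·7 + 4
7 = 1·4 + 3
4 = 1·3 + 1
3 = 3·1 + 0
Back-substitute:
1 = 4 − 3
1 = −7 + 2·4
1 = 2·11 − 3·7
1 = −3·26220 + 7151·11
So 11·7151 ≡ 1 (mod 26220), hence d = 7151.

7151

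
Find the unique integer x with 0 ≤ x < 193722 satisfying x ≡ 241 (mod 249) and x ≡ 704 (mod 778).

Write x = 241 + 249·k. Then 249·k ≡ 704 − 241 ≡ 463 (mod 778).
Need 249⁻¹ mod 778. Extended Euclid on (778, 249):
778 = 3·249 + 31
249 = 8·31 + 1
31 = 31·1 + 0
Back-substitute:
1 = 249 − 8·31
1 = −8·778 + 25·249
249⁻¹ ≡ 25 (mod 778), so k ≡ 25·463 ≡ 683 (mod 778).
x = 241 + 249·683 = 170308.

170308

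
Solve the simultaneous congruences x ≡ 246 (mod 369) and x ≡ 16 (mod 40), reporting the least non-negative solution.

3936

Write x = 246 + 369·k. Then 369·k ≡ 16 − 246 ≡ 10 (mod 40).
Need 369⁻¹ mod 40. Extended Euclid on (40, 9):
40 = 4·9 + 4
9 = 2·4 + 1
4 = 4·1 + 0
Back-substitute:
1 = 9 − 2·4
1 = −2·40 + 9·9
369⁻¹ ≡ 9 (mod 40), so k ≡ 9·10 ≡ 10 (mod 40).
x = 246 + 369·10 = 3936.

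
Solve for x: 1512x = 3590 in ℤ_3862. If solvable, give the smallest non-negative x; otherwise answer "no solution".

First find gcd(1512, 3862):
3862 = 2·1512 + 838
1512 = 1·838 + 674
838 = 1·674 + 164
674 = 4·164 + 18
164 = 9·18 + 2
18 = 9·2 + 0
gcd = 2 and 2 | 3590, so solutions exist. Divide through by 2: 756x ≡ 1795 (mod 1931).
Now find 756⁻¹ mod 1931:
1931 = 2×756 + 419
756 = 1×419 + 337
419 = 1×337 + 82
337 = 4×82 + 9
82 = 9×9 + 1
9 = 9×1 + 0
Back-substitute:
1 = 82 − 9·9
1 = −9·337 + 37·82
1 = 37·419 − 46·337
1 = −46·756 + 83·419
1 = 83·1931 − 212·756
So 756·(-212) ≡ 1 (mod 1931), i.e. 756⁻¹ ≡ 1719.
Then x ≡ 1719·1795 ≡ 1798 (mod 1931); the smallest non-negative solution is x = 1798.

1798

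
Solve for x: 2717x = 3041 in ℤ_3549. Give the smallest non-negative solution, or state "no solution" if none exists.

gcd(2717, 3549):
3549 = 1·2717 + 832
2717 = 3·832 + 221
832 = 3·221 + 169
221 = 1·169 + 52
169 = 3·52 + 13
52 = 4·13 + 0
gcd = 13, but 13 ∤ 3041, so the congruence has no solution.

no solution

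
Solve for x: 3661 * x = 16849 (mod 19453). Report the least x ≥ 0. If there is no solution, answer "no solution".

2587

First find gcd(3661, 19453):
19453 = 5*3661 + 1148
3661 = 3*1148 + 217
1148 = 5*217 + 63
217 = 3*63 + 28
63 = 2*28 + 7
28 = 4*7 + 0
gcd = 7 and 7 | 16849, so solutions exist. Divide through by 7: 523x ≡ 2407 (mod 2779).
Now find 523⁻¹ mod 2779:
2779 = 5·523 + 164
523 = 3·164 + 31
164 = 5·31 + 9
31 = 3·9 + 4
9 = 2·4 + 1
4 = 4·1 + 0
Back-substitute:
1 = 9 − 2·4
1 = −2·31 + 7·9
1 = 7·164 − 37·31
1 = −37·523 + 118·164
1 = 118·2779 − 627·523
So 523·(-627) ≡ 1 (mod 2779), i.e. 523⁻¹ ≡ 2152.
Then x ≡ 2152·2407 ≡ 2587 (mod 2779); the smallest non-negative solution is x = 2587.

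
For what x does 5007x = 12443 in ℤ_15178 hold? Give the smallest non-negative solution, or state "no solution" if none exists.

First find gcd(5007, 15178):
15178 = 3·5007 + 157
5007 = 31·157 + 140
157 = 1·140 + 17
140 = 8·17 + 4
17 = 4·4 + 1
4 = 4·1 + 0
gcd = 1, so a unique solution mod 15178 exists.
Back-substitute for the Bézout coefficients:
1 = 17 − 4·4
1 = −4·140 + 33·17
1 = 33·157 − 37·140
1 = −37·5007 + 1180·157
1 = 1180·15178 − 3577·5007
So 5007·(-3577) ≡ 1 (mod 15178), giving 5007⁻¹ ≡ 11601.
x ≡ 5007⁻¹·12443 ≡ 11601·12443 ≡ 8463 (mod 15178).

8463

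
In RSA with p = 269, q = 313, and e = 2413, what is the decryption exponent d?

71557

φ(n) = (p−1)(q−1) = 268·312 = 83616.
Need d with 2413·d ≡ 1 (mod 83616). Apply the extended Euclidean algorithm:
83616 = 34·2413 + 1574
2413 = 1·1574 + 839
1574 = 1·839 + 735
839 = 1·735 + 104
735 = 7·104 + 7
104 = 14·7 + 6
7 = 1·6 + 1
6 = 6·1 + 0
Back-substitute:
1 = 7 − 6
1 = −104 + 15·7
1 = 15·735 − 106·104
1 = −106·839 + 121·735
1 = 121·1574 − 227·839
1 = −227·2413 + 348·1574
1 = 348·83616 − 12059·2413
So 2413·(-12059) ≡ 1 (mod 83616), hence d ≡ -12059 ≡ 71557 (mod 83616).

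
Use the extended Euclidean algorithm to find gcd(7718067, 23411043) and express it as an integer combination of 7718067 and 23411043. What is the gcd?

9

Repeated division:
23411043 = 3*7718067 + 256842
7718067 = 30*256842 + 12807
256842 = 20*12807 + 702
12807 = 18*702 + 171
702 = 4*171 + 18
171 = 9*18 + 9
18 = 2*9 + 0
gcd(7718067, 23411043) = 9.
Working backward:
9 = 171 − 9·18
9 = −9·702 + 37·171
9 = 37·12807 − 675·702
9 = −675·256842 + 13537·12807
9 = 13537·7718067 − 406785·256842
9 = −406785·23411043 + 1233892·7718067
So 9 = (-406785)·23411043 + (1233892)·7718067.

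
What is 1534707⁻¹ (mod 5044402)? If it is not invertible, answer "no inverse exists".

Apply the Euclidean algorithm to 5044402 and 1534707:
5044402 = 3×1534707 + 440281
1534707 = 3×440281 + 213864
440281 = 2×213864 + 12553
213864 = 17×12553 + 463
12553 = 27×463 + 52
463 = 8×52 + 47
52 = 1×47 + 5
47 = 9×5 + 2
5 = 2×2 + 1
2 = 2×1 + 0
The gcd is 1. Working backward:
1 = 5 − 2·2
1 = −2·47 + 19·5
1 = 19·52 − 21·47
1 = −21·463 + 187·52
1 = 187·12553 − 5070·463
1 = −5070·213864 + 86377·12553
1 = 86377·440281 − 177824·213864
1 = −177824·1534707 + 619849·440281
1 = 619849·5044402 − 2037371·1534707
So 1534707·(-2037371) ≡ 1 (mod 5044402), and -2037371 ≡ 3007031 (mod 5044402).

3007031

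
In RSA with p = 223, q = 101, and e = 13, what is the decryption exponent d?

17077

φ(n) = (p−1)(q−1) = 222·100 = 22200.
Need d with 13·d ≡ 1 (mod 22200). Apply the extended Euclidean algorithm:
22200 = 1707×13 + 9
13 = 1×9 + 4
9 = 2×4 + 1
4 = 4×1 + 0
Back-substitute:
1 = 9 − 2·4
1 = −2·13 + 3·9
1 = 3·22200 − 5123·13
So 13·(-5123) ≡ 1 (mod 22200), hence d ≡ -5123 ≡ 17077 (mod 22200).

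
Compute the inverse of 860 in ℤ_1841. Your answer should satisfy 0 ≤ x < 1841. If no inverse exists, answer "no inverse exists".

426

Apply the Euclidean algorithm to 1841 and 860:
1841 = 2×860 + 121
860 = 7×121 + 13
121 = 9×13 + 4
13 = 3×4 + 1
4 = 4×1 + 0
gcd = 1, so the inverse exists. Back-substitute:
1 = 13 − 3·4
1 = −3·121 + 28·13
1 = 28·860 − 199·121
1 = −199·1841 + 426·860
So 860·426 ≡ 1 (mod 1841).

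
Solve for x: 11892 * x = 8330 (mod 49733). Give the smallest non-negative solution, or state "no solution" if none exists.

13308

First find gcd(11892, 49733):
49733 = 4×11892 + 2165
11892 = 5×2165 + 1067
2165 = 2×1067 + 31
1067 = 34×31 + 13
31 = 2×13 + 5
13 = 2×5 + 3
5 = 1×3 + 2
3 = 1×2 + 1
2 = 2×1 + 0
gcd = 1, so a unique solution mod 49733 exists.
Back-substitute for the Bézout coefficients:
1 = 3 − 2
1 = −5 + 2·3
1 = 2·13 − 5·5
1 = −5·31 + 12·13
1 = 12·1067 − 413·31
1 = −413·2165 + 838·1067
1 = 838·11892 − 4603·2165
1 = −4603·49733 + 19250·11892
So 11892·(19250) ≡ 1 (mod 49733), giving 11892⁻¹ ≡ 19250.
x ≡ 11892⁻¹·8330 ≡ 19250·8330 ≡ 13308 (mod 49733).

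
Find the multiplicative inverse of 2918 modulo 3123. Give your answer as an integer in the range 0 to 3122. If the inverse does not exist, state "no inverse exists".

716

Run Euclid on (3123, 2918):
3123 = 1·2918 + 205
2918 = 14·205 + 48
205 = 4·48 + 13
48 = 3·13 + 9
13 = 1·9 + 4
9 = 2·4 + 1
4 = 4·1 + 0
gcd = 1, so the inverse exists. Back-substitute:
1 = 9 − 2·4
1 = −2·13 + 3·9
1 = 3·48 − 11·13
1 = −11·205 + 47·48
1 = 47·2918 − 669·205
1 = −669·3123 + 716·2918
So 2918·716 ≡ 1 (mod 3123).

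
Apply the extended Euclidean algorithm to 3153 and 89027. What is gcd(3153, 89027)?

1

Euclidean algorithm:
89027 = 28·3153 + 743
3153 = 4·743 + 181
743 = 4·181 + 19
181 = 9·19 + 10
19 = 1·10 + 9
10 = 1·9 + 1
9 = 9·1 + 0
gcd(3153, 89027) = 1.
Back-substituting:
1 = 10 − 9
1 = −19 + 2·10
1 = 2·181 − 19·19
1 = −19·743 + 78·181
1 = 78·3153 − 331·743
1 = −331·89027 + 9346·3153
So 1 = (-331)·89027 + (9346)·3153.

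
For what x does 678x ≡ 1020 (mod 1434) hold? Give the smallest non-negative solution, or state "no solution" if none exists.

First find gcd(678, 1434):
1434 = 2×678 + 78
678 = 8×78 + 54
78 = 1×54 + 24
54 = 2×24 + 6
24 = 4×6 + 0
gcd = 6 and 6 | 1020, so solutions exist. Divide through by 6: 113x ≡ 170 (mod 239).
Now find 113⁻¹ mod 239:
239 = 2·113 + 13
113 = 8·13 + 9
13 = 1·9 + 4
9 = 2·4 + 1
4 = 4·1 + 0
Back-substitute:
1 = 9 − 2·4
1 = −2·13 + 3·9
1 = 3·113 − 26·13
1 = −26·239 + 55·113
So 113⁻¹ ≡ 55 (mod 239).
Then x ≡ 55·170 ≡ 29 (mod 239); the smallest non-negative solution is x = 29.

29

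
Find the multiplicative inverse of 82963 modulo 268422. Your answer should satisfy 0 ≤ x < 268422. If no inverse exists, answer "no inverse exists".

78343

gcd(268422, 82963) by repeated division:
268422 = 3*82963 + 19533
82963 = 4*19533 + 4831
19533 = 4*4831 + 209
4831 = 23*209 + 24
209 = 8*24 + 17
24 = 1*17 + 7
17 = 2*7 + 3
7 = 2*3 + 1
3 = 3*1 + 0
gcd = 1, so the inverse exists. Back-substitute:
1 = 7 − 2·3
1 = −2·17 + 5·7
1 = 5·24 − 7·17
1 = −7·209 + 61·24
1 = 61·4831 − 1410·209
1 = −1410·19533 + 5701·4831
1 = 5701·82963 − 24214·19533
1 = −24214·268422 + 78343·82963
So 82963·78343 ≡ 1 (mod 268422).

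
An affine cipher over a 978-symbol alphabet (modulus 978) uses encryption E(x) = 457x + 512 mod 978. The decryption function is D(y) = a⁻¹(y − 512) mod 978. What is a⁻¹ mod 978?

gcd(978, 457) by repeated division:
978 = 2×457 + 64
457 = 7×64 + 9
64 = 7×9 + 1
9 = 9×1 + 0
Since gcd(457, 978) = 1, back-substitute to write 1 as a combination:
1 = 64 − 7·9
1 = −7·457 + 50·64
1 = 50·978 − 107·457
So 457·(-107) ≡ 1 (mod 978), and -107 ≡ 871 (mod 978).

871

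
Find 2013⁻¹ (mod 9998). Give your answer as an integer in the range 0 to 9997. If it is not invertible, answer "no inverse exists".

Extended Euclidean algorithm:
9998 = 4·2013 + 1946
2013 = 1·1946 + 67
1946 = 29·67 + 3
67 = 22·3 + 1
3 = 3·1 + 0
The gcd is 1. Working backward:
1 = 67 − 22·3
1 = −22·1946 + 639·67
1 = 639·2013 − 661·1946
1 = −661·9998 + 3283·2013
So 2013·3283 ≡ 1 (mod 9998).

3283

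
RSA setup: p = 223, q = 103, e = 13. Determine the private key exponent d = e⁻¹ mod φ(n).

φ(n) = (p−1)(q−1) = 222·102 = 22644.
Need d with 13·d ≡ 1 (mod 22644). Apply the extended Euclidean algorithm:
22644 = 1741·13 + 11
13 = 1·11 + 2
11 = 5·2 + 1
2 = 2·1 + 0
Back-substitute:
1 = 11 − 5·2
1 = −5·13 + 6·11
1 = 6·22644 − 10451·13
So 13·(-10451) ≡ 1 (mod 22644), hence d ≡ -10451 ≡ 12193 (mod 22644).

12193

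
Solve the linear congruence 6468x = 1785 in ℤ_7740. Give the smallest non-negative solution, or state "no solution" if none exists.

no solution

gcd(6468, 7740):
7740 = 1·6468 + 1272
6468 = 5·1272 + 108
1272 = 11·108 + 84
108 = 1·84 + 24
84 = 3·24 + 12
24 = 2·12 + 0
gcd = 12, but 12 ∤ 1785, so the congruence has no solution.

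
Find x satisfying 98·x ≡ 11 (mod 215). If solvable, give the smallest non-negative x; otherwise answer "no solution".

First find gcd(98, 215):
215 = 2·98 + 19
98 = 5·19 + 3
19 = 6·3 + 1
3 = 3·1 + 0
gcd = 1, so a unique solution mod 215 exists.
Back-substitute for the Bézout coefficients:
1 = 19 − 6·3
1 = −6·98 + 31·19
1 = 31·215 − 68·98
So 98·(-68) ≡ 1 (mod 215), giving 98⁻¹ ≡ 147.
x ≡ 98⁻¹·11 ≡ 147·11 ≡ 112 (mod 215).

112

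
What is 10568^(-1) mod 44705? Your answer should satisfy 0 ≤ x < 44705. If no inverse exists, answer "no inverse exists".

20267

Run Euclid on (44705, 10568):
44705 = 4·10568 + 2433
10568 = 4·2433 + 836
2433 = 2·836 + 761
836 = 1·761 + 75
761 = 10·75 + 11
75 = 6·11 + 9
11 = 1·9 + 2
9 = 4·2 + 1
2 = 2·1 + 0
gcd = 1, so the inverse exists. Back-substitute:
1 = 9 − 4·2
1 = −4·11 + 5·9
1 = 5·75 − 34·11
1 = −34·761 + 345·75
1 = 345·836 − 379·761
1 = −379·2433 + 1103·836
1 = 1103·10568 − 4791·2433
1 = −4791·44705 + 20267·10568
So 10568·20267 ≡ 1 (mod 44705).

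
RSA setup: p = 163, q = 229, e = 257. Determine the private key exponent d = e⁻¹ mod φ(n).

φ(n) = (p−1)(q−1) = 162·228 = 36936.
Need d with 257·d ≡ 1 (mod 36936). Apply the extended Euclidean algorithm:
36936 = 143*257 + 185
257 = 1*185 + 72
185 = 2*72 + 41
72 = 1*41 + 31
41 = 1*31 + 10
31 = 3*10 + 1
10 = 10*1 + 0
Back-substitute:
1 = 31 − 3·10
1 = −3·41 + 4·31
1 = 4·72 − 7·41
1 = −7·185 + 18·72
1 = 18·257 − 25·185
1 = −25·36936 + 3593·257
So 257·3593 ≡ 1 (mod 36936), hence d = 3593.

3593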